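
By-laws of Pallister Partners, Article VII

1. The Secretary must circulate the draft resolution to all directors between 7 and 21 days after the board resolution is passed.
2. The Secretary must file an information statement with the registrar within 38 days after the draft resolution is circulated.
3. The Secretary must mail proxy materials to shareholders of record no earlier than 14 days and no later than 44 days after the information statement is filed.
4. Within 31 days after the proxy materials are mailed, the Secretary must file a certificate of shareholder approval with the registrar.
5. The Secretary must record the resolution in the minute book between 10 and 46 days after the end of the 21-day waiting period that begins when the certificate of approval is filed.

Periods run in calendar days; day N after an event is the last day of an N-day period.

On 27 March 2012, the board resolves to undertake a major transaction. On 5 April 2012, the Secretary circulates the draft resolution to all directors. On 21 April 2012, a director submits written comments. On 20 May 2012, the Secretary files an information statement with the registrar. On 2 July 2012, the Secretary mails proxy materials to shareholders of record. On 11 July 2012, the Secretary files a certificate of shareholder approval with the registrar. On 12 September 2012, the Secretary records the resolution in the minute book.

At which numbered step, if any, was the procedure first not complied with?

Step 2

Step 1: the window is 7–21 days after 27 March 2012 (when the board resolution is passed), so 3 April 2012 through 17 April 2012; 5 April 2012 falls inside that range.
Step 2: 38 days after 5 April 2012 (when the draft resolution is circulated) is 13 May 2012; 20 May 2012 misses that deadline by 7 days.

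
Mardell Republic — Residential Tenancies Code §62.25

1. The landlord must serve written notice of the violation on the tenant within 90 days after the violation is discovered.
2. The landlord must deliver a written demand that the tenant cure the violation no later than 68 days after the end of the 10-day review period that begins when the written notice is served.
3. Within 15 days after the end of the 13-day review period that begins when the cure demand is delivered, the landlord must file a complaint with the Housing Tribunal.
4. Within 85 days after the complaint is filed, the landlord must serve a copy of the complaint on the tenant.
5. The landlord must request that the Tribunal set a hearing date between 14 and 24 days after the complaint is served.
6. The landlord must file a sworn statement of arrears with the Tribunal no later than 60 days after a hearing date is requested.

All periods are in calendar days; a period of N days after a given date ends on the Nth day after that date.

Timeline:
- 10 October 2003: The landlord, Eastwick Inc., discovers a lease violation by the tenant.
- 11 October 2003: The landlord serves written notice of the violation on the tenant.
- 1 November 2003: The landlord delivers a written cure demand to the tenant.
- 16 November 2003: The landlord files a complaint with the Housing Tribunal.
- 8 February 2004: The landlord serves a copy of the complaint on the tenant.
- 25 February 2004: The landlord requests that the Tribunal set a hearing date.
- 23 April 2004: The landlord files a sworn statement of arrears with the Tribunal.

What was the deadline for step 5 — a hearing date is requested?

3 March 2004

Step 5 runs from 8 February 2004, when the complaint is served. The window is 14–24 days after 8 February 2004; it closes on 3 March 2004.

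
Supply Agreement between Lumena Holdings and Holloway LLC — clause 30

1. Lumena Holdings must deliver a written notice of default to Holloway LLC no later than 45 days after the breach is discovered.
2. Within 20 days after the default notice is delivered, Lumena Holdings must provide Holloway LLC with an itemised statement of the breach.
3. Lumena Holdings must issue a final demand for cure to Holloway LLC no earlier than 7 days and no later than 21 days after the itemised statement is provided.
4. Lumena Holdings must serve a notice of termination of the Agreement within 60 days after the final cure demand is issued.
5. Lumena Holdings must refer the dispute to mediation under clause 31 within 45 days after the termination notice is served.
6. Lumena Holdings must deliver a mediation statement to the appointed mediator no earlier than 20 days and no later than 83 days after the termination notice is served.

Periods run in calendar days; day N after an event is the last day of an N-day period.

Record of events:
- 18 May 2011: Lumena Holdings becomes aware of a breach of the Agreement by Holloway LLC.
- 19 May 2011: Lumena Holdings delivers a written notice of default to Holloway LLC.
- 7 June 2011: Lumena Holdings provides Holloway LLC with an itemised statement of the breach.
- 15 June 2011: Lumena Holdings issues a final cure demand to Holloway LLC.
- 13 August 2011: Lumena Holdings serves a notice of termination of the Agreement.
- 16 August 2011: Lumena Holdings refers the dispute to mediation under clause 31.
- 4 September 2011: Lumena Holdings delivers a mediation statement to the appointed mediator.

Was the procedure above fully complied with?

Step 1: 45 days after 18 May 2011 (when the breach is discovered) is 2 July 2011; done 19 May 2011 — timely.
Step 2: 20 days after 19 May 2011 (when the default notice is delivered) is 8 June 2011; 7 June 2011 is within that limit.
Step 3: the window is 7–21 days after 7 June 2011 (when the itemised statement is provided), so 14 June 2011 through 28 June 2011; done 15 June 2011, which is between those dates.
Step 4: 60 days after 15 June 2011 (when the final cure demand is issued) is 14 August 2011; done 13 August 2011 — timely.
Step 5: 45 days after 13 August 2011 (when the termination notice is served) is 27 September 2011; completed 16 August 2011, before the deadline.
Step 6: the window is 20–83 days after 13 August 2011 (when the termination notice is served), so 2 September 2011 through 4 November 2011; done 4 September 2011 — within the window.

Yes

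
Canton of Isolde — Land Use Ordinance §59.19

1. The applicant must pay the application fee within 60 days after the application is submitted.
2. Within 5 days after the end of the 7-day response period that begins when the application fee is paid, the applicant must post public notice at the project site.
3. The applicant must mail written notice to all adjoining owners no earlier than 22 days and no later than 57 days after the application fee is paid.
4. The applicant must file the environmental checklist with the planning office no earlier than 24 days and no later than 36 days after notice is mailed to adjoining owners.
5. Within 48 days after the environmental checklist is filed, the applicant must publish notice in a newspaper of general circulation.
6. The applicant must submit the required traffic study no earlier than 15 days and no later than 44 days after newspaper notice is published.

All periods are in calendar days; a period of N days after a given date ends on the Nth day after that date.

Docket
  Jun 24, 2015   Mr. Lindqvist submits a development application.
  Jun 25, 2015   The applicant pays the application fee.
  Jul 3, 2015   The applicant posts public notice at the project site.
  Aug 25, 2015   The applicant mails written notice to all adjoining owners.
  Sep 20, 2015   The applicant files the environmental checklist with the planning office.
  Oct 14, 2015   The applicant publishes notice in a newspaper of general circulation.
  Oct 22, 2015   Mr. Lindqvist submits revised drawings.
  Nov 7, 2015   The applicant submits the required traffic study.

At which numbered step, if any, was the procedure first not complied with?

Step 3

(1) due by Jun 24, 2015 + 60 days = Aug 23, 2015; done Jun 25, 2015 — timely.
(2) due by Jul 2, 2015 + 5 days = Jul 7, 2015; Jul 3, 2015 is within that limit.
(3) the permitted window runs from Jun 25, 2015 + 22 = Jul 17, 2015 to Jun 25, 2015 + 57 = Aug 21, 2015; Aug 25, 2015 is 4 days past the end of the window.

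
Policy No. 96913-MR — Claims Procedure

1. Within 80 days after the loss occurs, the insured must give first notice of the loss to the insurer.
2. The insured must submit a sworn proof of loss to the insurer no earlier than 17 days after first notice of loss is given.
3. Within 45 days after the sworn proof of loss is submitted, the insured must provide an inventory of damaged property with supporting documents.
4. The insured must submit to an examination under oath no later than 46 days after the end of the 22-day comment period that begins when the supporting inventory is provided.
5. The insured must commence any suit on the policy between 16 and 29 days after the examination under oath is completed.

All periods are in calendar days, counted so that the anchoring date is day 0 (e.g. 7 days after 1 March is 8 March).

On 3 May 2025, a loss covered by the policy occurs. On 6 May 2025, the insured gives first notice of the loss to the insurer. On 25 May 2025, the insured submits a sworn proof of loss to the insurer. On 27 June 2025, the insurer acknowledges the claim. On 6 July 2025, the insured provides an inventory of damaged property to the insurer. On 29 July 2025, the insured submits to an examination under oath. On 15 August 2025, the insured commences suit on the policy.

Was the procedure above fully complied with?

(1) due by 3 May 2025 + 80 days = 22 July 2025; 6 May 2025 is within that limit.
(2) permitted from 6 May 2025 + 17 days = 23 May 2025 onward; done 25 May 2025, after the minimum wait.
(3) due by 25 May 2025 + 45 days = 9 July 2025; 6 July 2025 is within that limit.
(4) due by 28 July 2025 + 46 days = 12 September 2025; 29 July 2025 is within that limit.
(5) the permitted window runs from 29 July 2025 + 16 = 14 August 2025 to 29 July 2025 + 29 = 27 August 2025; done 15 August 2025, which is between those dates.

Yes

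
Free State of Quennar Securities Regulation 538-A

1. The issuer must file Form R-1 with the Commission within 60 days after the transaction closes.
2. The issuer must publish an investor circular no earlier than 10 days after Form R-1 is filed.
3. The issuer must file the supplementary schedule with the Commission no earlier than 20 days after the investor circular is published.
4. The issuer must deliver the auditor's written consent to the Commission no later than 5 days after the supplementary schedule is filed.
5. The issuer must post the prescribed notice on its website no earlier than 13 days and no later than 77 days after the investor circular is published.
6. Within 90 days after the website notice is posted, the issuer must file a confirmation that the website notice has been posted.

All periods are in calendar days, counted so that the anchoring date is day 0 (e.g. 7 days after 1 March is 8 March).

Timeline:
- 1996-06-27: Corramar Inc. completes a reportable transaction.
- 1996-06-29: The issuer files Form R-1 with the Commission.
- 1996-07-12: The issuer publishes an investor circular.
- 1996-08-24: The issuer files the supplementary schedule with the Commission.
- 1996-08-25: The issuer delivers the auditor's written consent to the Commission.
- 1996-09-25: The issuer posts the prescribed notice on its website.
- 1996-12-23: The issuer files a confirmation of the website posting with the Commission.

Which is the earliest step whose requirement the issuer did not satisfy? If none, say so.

None — every step was satisfied

(1) due by 1996-06-27 + 60 days = 1996-08-26; completed 1996-06-29, before the deadline.
(2) permitted from 1996-06-29 + 10 days = 1996-07-09 onward; done 1996-07-12 — permitted.
(3) permitted from 1996-07-12 + 20 days = 1996-08-01 onward; done 1996-08-24 — permitted.
(4) due by 1996-08-24 + 5 days = 1996-08-29; 1996-08-25 is within that limit.
(5) the permitted window runs from 1996-07-12 + 13 = 1996-07-25 to 1996-07-12 + 77 = 1996-09-27; 1996-09-25 falls inside that range.
(6) due by 1996-09-25 + 90 days = 1996-12-24; 1996-12-23 is within that limit.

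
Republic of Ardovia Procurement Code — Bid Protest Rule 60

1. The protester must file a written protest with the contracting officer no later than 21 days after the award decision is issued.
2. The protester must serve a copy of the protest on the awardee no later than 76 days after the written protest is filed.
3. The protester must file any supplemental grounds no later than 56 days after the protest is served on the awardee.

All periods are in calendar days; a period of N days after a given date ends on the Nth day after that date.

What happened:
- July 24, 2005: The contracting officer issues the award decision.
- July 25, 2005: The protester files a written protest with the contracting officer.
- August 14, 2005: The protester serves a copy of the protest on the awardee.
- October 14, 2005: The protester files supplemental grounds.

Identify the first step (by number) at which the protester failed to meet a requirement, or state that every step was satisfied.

Step 1 — counting 21 days from July 24, 2005 (when the award decision is issued) gives a deadline of August 14, 2005; completed July 25, 2005, before the deadline.
Step 2 — counting 76 days from July 25, 2005 (when the written protest is filed) gives a deadline of October 9, 2005; August 14, 2005 is within that limit.
Step 3 — counting 56 days from August 14, 2005 (when the protest is served on the awardee) gives a deadline of October 9, 2005; done October 14, 2005 — 5 days late.
No need to go further; step 3 was not satisfied.

Step 3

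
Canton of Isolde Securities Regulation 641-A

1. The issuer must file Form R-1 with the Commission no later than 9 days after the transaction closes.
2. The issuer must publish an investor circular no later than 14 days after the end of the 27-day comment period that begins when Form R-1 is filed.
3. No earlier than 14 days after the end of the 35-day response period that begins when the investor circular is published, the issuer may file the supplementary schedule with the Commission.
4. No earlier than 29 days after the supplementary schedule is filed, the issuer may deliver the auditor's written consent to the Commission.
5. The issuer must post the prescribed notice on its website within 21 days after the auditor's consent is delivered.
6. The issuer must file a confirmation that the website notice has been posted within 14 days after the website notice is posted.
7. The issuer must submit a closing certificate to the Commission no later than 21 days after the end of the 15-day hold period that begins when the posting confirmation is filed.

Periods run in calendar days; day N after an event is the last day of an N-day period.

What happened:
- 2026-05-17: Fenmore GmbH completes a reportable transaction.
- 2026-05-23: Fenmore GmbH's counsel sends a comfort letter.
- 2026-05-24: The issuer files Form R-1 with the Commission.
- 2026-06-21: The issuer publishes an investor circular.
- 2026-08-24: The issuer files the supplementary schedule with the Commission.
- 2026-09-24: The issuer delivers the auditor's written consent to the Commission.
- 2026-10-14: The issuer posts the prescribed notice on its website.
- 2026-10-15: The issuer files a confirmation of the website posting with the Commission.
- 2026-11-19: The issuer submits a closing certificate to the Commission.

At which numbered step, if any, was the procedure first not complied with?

(1) due by 2026-05-17 + 9 days = 2026-05-26; done 2026-05-24 — timely.
(2) due by 2026-06-20 + 14 days = 2026-07-04; 2026-06-21 is within that limit.
(3) permitted from 2026-07-26 + 14 days = 2026-08-09 onward; done 2026-08-24 — permitted.
(4) permitted from 2026-08-24 + 29 days = 2026-09-22 onward; 2026-09-24 is on or after that date.
(5) due by 2026-09-24 + 21 days = 2026-10-15; completed 2026-10-14, before the deadline.
(6) due by 2026-10-14 + 14 days = 2026-10-28; done 2026-10-15 — timely.
(7) due by 2026-10-30 + 21 days = 2026-11-20; 2026-11-19 is within that limit.

None — every step was satisfied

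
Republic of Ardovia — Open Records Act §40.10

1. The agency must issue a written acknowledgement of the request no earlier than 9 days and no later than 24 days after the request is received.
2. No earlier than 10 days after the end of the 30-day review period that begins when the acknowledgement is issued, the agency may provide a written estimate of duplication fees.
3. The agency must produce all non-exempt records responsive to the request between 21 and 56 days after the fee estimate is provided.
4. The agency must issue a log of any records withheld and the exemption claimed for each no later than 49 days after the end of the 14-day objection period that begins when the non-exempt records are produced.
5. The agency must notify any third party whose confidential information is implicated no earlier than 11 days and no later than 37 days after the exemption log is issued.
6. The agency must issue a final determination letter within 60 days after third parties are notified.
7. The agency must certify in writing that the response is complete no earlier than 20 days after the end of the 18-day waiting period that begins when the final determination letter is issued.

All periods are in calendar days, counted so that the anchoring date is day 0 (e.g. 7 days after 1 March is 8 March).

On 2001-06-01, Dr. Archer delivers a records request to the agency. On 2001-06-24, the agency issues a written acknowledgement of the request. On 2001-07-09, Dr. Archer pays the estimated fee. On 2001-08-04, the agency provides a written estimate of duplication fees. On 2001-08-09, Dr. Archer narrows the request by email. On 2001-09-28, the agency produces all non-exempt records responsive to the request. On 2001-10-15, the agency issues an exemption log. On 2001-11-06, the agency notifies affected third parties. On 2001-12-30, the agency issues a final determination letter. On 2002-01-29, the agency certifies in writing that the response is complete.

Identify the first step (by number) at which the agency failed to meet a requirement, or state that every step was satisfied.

Step 7

Step 1: the window is 9–24 days after 2001-06-01 (when the request is received), so 2001-06-10 through 2001-06-25; done 2001-06-24 — within the window.
Step 2: the earliest permitted date is 10 days after 2001-07-24 (end of the 30-day review period, which began when the acknowledgement is issued on 2001-06-24), i.e. 2001-08-03; done 2001-08-04 — permitted.
Step 3: the window is 21–56 days after 2001-08-04 (when the fee estimate is provided), so 2001-08-25 through 2001-09-29; done 2001-09-28, which is between those dates.
Step 4: 49 days after 2001-10-12 (end of the 14-day objection period, which began when the non-exempt records are produced on 2001-09-28) is 2001-11-30; completed 2001-10-15, before the deadline.
Step 5: the window is 11–37 days after 2001-10-15 (when the exemption log is issued), so 2001-10-26 through 2001-11-21; done 2001-11-06 — within the window.
Step 6: 60 days after 2001-11-06 (when third parties are notified) is 2002-01-05; 2001-12-30 is within that limit.
Step 7: the earliest permitted date is 20 days after 2002-01-17 (end of the 18-day waiting period, which began when the final determination letter is issued on 2001-12-30), i.e. 2002-02-06; done 2002-01-29 — 8 days too early.
The procedure was therefore not followed at step 7.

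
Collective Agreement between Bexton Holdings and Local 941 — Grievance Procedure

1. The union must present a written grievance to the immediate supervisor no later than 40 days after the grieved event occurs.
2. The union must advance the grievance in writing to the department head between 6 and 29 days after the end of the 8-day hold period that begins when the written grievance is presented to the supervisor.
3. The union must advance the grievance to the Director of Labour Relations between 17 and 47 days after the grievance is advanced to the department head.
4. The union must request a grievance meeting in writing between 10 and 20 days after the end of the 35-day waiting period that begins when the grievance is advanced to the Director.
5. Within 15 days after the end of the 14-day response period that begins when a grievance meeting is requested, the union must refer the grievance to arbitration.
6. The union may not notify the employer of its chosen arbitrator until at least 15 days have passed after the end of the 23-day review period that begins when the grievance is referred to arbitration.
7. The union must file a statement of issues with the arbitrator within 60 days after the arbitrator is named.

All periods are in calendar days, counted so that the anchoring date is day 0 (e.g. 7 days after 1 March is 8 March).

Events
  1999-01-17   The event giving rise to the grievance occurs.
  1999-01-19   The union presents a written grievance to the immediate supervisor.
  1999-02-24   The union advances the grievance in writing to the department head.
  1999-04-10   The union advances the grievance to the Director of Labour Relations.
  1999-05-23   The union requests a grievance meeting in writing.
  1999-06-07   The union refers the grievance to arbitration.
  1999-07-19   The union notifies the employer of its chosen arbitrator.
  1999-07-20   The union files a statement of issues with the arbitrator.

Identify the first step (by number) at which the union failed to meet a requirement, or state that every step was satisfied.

(1) due by 1999-01-17 + 40 days = 1999-02-26; completed 1999-01-19, before the deadline.
(2) the permitted window runs from 1999-01-27 + 6 = 1999-02-02 to 1999-01-27 + 29 = 1999-02-25; done 1999-02-24 — within the window.
(3) the permitted window runs from 1999-02-24 + 17 = 1999-03-13 to 1999-02-24 + 47 = 1999-04-12; 1999-04-10 falls inside that range.
(4) the permitted window runs from 1999-05-15 + 10 = 1999-05-25 to 1999-05-15 + 20 = 1999-06-04; done 1999-05-23 — 2 days before the window opened.
The analysis stops there.

Step 4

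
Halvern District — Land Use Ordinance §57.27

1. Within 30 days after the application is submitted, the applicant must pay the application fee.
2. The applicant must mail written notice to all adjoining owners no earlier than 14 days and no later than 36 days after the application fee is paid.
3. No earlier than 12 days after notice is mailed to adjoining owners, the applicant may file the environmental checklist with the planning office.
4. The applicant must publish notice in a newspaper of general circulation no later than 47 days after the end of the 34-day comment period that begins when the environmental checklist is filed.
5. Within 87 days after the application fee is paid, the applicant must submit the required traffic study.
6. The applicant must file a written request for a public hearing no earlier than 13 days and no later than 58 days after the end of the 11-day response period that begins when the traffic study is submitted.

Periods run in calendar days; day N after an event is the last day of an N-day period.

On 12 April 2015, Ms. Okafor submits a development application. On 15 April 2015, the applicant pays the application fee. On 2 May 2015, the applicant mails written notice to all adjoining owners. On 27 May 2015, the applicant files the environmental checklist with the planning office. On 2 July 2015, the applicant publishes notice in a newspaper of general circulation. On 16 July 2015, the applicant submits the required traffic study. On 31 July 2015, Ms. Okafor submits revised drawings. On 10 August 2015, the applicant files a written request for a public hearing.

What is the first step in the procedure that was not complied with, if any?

Step 5

Step 1: 30 days after 12 April 2015 (when the application is submitted) is 12 May 2015; 15 April 2015 is within that limit.
Step 2: the window is 14–36 days after 15 April 2015 (when the application fee is paid), so 29 April 2015 through 21 May 2015; 2 May 2015 falls inside that range.
Step 3: the earliest permitted date is 12 days after 2 May 2015 (when notice is mailed to adjoining owners), i.e. 14 May 2015; done 27 May 2015 — permitted.
Step 4: 47 days after 30 June 2015 (end of the 34-day comment period, which began when the environmental checklist is filed on 27 May 2015) is 16 August 2015; 2 July 2015 is within that limit.
Step 5: 87 days after 15 April 2015 (when the application fee is paid) is 11 July 2015; 16 July 2015 misses that deadline by 5 days.
Later steps need not be reached.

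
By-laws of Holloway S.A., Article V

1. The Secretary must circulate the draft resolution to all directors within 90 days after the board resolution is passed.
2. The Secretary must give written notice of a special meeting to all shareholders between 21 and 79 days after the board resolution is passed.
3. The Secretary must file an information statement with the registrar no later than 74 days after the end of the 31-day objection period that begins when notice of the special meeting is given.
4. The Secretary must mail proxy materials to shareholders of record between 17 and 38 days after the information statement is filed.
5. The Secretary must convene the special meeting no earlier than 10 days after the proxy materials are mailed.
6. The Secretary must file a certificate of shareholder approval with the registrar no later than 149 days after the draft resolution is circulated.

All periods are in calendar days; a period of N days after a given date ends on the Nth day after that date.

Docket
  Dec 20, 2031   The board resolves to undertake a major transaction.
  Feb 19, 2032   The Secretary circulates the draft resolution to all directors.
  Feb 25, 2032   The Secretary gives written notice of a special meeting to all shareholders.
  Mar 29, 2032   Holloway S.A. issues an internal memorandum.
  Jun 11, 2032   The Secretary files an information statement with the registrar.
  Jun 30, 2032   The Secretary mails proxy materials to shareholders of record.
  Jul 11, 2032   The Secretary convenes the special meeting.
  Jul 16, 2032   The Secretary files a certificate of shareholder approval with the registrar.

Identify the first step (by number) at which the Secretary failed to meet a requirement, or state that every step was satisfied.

Step 3

(1) due by Dec 20, 2031 + 90 days = Mar 19, 2032; done Feb 19, 2032 — timely.
(2) the permitted window runs from Dec 20, 2031 + 21 = Jan 10, 2032 to Dec 20, 2031 + 79 = Mar 8, 2032; Feb 25, 2032 falls inside that range.
(3) due by Mar 27, 2032 + 74 days = Jun 9, 2032; Jun 11, 2032 misses that deadline by 2 days.
No need to go further; step 3 was not satisfied.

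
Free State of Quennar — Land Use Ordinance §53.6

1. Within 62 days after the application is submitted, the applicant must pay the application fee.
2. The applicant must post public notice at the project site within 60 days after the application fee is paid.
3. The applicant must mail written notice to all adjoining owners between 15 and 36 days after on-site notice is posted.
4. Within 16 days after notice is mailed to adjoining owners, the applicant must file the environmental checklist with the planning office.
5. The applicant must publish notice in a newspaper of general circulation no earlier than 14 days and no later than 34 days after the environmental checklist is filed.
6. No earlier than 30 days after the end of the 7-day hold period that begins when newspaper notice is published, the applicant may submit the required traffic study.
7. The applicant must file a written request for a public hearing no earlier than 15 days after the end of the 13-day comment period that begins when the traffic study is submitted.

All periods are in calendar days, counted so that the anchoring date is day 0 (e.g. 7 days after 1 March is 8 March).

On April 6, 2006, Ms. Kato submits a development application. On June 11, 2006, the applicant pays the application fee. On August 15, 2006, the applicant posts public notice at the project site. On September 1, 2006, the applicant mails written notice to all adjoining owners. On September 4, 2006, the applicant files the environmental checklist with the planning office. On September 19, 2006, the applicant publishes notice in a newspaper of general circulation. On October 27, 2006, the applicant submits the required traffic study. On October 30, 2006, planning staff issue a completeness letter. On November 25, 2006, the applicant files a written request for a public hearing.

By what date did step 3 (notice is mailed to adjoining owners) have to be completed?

September 20, 2006

Step 3 runs from August 15, 2006, when on-site notice is posted. The window is 15–36 days after August 15, 2006; it closes on September 20, 2006.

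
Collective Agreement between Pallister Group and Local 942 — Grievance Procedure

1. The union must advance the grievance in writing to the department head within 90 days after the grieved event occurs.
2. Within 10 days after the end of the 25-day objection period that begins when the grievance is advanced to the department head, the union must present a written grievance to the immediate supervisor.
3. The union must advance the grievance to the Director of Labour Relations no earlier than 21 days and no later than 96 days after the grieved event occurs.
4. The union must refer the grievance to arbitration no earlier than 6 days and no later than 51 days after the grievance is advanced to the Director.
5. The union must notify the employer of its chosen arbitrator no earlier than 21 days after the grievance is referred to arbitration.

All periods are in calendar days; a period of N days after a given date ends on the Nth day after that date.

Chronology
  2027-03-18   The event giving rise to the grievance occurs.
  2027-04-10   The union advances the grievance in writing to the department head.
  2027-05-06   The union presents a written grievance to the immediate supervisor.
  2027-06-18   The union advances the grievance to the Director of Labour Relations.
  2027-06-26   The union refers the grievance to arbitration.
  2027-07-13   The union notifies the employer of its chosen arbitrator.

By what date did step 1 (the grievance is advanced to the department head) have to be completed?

Step 1 runs from 2027-03-18, when the grieved event occurs. 90 days after 2027-03-18 is 2027-06-16.

2027-06-16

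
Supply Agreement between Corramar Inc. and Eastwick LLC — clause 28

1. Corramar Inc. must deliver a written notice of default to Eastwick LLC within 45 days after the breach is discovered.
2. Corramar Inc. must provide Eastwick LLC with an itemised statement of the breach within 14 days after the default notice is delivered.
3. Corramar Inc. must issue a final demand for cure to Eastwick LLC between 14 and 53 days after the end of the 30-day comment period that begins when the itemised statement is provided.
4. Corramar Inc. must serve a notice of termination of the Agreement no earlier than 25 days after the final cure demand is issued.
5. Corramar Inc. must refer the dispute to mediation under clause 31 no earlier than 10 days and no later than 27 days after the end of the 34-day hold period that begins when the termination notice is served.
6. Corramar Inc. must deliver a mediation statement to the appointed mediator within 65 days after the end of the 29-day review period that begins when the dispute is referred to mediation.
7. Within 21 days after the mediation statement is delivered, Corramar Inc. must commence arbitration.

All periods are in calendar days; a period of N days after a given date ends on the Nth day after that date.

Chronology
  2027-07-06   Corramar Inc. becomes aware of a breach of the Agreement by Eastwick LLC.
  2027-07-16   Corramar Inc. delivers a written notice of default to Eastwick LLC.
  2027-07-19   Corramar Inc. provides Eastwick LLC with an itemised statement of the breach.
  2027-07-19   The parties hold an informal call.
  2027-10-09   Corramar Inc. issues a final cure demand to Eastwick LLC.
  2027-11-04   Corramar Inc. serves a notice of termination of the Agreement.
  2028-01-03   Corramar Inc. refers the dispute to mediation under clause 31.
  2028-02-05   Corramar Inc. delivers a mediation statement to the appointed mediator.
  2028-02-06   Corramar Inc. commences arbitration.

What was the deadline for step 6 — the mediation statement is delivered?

2028-04-06

The dispute is referred to mediation on 2028-01-03; the 29-day review period therefore ends 2028-02-01, and step 6 runs from that date. 65 days after 2028-02-01 is 2028-04-06.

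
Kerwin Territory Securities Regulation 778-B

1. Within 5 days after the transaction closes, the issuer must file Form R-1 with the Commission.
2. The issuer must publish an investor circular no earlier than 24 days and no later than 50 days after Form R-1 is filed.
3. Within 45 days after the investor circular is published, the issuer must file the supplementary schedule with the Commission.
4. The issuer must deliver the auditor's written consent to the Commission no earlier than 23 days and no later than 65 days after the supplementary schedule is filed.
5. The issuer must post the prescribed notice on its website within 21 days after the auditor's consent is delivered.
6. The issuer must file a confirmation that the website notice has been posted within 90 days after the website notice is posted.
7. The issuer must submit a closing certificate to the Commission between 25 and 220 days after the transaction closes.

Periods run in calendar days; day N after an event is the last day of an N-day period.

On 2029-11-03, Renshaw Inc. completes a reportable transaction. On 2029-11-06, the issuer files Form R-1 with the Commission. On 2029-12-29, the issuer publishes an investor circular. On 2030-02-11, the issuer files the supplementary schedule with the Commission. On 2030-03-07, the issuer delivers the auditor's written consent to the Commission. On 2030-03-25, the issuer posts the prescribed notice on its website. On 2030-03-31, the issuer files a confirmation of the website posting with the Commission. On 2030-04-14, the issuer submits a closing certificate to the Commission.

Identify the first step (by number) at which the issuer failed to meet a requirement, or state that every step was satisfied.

Step 2

Step 1: 5 days after 2029-11-03 (when the transaction closes) is 2029-11-08; done 2029-11-06 — timely.
Step 2: the window is 24–50 days after 2029-11-06 (when Form R-1 is filed), so 2029-11-30 through 2029-12-26; 2029-12-29 is 3 days past the end of the window.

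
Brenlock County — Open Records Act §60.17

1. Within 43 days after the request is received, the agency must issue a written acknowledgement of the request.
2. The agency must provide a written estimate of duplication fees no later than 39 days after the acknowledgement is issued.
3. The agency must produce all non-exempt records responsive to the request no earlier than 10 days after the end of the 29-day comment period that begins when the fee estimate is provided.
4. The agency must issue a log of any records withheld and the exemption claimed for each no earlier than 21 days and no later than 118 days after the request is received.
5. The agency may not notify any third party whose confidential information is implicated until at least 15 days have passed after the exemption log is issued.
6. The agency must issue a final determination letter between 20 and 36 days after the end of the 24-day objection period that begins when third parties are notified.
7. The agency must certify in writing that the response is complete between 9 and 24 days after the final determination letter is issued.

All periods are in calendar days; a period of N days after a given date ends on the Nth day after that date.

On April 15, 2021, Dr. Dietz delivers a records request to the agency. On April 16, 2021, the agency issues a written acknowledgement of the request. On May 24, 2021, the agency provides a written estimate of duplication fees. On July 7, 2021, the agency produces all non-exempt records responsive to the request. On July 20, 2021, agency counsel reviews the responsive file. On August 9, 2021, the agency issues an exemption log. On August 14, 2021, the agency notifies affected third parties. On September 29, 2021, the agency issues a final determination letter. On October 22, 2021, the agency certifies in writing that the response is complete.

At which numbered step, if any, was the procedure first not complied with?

Step 5

Step 1 — counting 43 days from April 15, 2021 (when the request is received) gives a deadline of May 28, 2021; April 16, 2021 is within that limit.
Step 2 — counting 39 days from April 16, 2021 (when the acknowledgement is issued) gives a deadline of May 25, 2021; done May 24, 2021 — timely.
Step 3 — must wait 10 days from June 22, 2021 (end of the 29-day comment period, which began when the fee estimate is provided on May 24, 2021), so not before July 2, 2021; done July 7, 2021, after the minimum wait.
Step 4 — 21 and 118 days from April 15, 2021 (when the request is received) are May 6, 2021 and August 11, 2021 respectively; August 9, 2021 falls inside that range.
Step 5 — must wait 15 days from August 9, 2021 (when the exemption log is issued), so not before August 24, 2021; done August 14, 2021 — 10 days too early.
Later steps need not be reached.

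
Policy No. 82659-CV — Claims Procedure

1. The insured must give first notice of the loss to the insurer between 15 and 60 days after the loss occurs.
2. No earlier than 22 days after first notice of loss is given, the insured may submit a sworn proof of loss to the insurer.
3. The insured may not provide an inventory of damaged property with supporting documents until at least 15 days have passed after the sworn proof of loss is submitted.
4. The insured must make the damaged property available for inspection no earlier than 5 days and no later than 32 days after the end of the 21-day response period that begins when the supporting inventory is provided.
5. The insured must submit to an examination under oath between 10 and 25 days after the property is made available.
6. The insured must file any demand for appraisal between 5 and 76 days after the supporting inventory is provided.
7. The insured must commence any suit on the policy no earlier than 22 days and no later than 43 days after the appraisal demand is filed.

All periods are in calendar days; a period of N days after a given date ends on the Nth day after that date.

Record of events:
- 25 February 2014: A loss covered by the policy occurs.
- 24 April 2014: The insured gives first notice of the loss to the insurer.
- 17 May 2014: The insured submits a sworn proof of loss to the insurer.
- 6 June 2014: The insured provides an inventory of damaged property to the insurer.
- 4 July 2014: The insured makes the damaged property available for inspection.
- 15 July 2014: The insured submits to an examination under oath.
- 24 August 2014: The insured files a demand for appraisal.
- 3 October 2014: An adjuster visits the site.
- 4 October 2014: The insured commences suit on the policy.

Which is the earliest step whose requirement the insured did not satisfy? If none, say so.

(1) the permitted window runs from 25 February 2014 + 15 = 12 March 2014 to 25 February 2014 + 60 = 26 April 2014; done 24 April 2014, which is between those dates.
(2) permitted from 24 April 2014 + 22 days = 16 May 2014 onward; 17 May 2014 is on or after that date.
(3) permitted from 17 May 2014 + 15 days = 1 June 2014 onward; done 6 June 2014, after the minimum wait.
(4) the permitted window runs from 27 June 2014 + 5 = 2 July 2014 to 27 June 2014 + 32 = 29 July 2014; done 4 July 2014 — within the window.
(5) the permitted window runs from 4 July 2014 + 10 = 14 July 2014 to 4 July 2014 + 25 = 29 July 2014; done 15 July 2014, which is between those dates.
(6) the permitted window runs from 6 June 2014 + 5 = 11 June 2014 to 6 June 2014 + 76 = 21 August 2014; 24 August 2014 is 3 days past the end of the window.

Step 6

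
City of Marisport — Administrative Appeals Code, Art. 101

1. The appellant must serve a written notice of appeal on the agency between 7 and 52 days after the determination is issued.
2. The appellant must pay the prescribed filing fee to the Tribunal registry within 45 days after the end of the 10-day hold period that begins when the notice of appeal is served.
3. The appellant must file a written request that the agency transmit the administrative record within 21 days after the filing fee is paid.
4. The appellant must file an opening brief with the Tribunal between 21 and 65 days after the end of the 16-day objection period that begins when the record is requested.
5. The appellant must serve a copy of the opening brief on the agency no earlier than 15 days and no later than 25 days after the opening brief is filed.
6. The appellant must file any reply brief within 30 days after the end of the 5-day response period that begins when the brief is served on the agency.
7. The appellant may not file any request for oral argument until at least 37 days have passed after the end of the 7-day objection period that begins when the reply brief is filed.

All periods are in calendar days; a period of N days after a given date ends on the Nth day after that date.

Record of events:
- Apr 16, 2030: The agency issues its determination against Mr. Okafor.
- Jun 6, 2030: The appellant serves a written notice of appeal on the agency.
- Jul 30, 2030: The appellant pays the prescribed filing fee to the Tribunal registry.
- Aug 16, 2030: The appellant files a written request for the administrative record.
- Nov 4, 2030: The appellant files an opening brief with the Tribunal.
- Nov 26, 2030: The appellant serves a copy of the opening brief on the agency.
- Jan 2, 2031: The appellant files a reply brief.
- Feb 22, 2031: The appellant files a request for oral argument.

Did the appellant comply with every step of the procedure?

No

Step 1: the window is 7–52 days after Apr 16, 2030 (when the determination is issued), so Apr 23, 2030 through Jun 7, 2030; done Jun 6, 2030, which is between those dates.
Step 2: 45 days after Jun 16, 2030 (end of the 10-day hold period, which began when the notice of appeal is served on Jun 6, 2030) is Jul 31, 2030; Jul 30, 2030 is within that limit.
Step 3: 21 days after Jul 30, 2030 (when the filing fee is paid) is Aug 20, 2030; completed Aug 16, 2030, before the deadline.
Step 4: the window is 21–65 days after Sep 1, 2030 (end of the 16-day objection period, which began when the record is requested on Aug 16, 2030), so Sep 22, 2030 through Nov 5, 2030; done Nov 4, 2030, which is between those dates.
Step 5: the window is 15–25 days after Nov 4, 2030 (when the opening brief is filed), so Nov 19, 2030 through Nov 29, 2030; Nov 26, 2030 falls inside that range.
Step 6: 30 days after Dec 1, 2030 (end of the 5-day response period, which began when the brief is served on the agency on Nov 26, 2030) is Dec 31, 2030; done Jan 2, 2031 — 2 days late.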